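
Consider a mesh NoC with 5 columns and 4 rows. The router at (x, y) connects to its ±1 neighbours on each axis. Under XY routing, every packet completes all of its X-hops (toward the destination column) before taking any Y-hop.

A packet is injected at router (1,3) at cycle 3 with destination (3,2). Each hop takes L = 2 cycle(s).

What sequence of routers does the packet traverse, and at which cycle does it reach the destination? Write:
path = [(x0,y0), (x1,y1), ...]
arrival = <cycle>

[0] x=1 y=3 t=3
[1] x=2 y=3 t=5 →E
[2] x=3 y=3 t=7 →E
[3] x=3 y=2 t=9 →S

path = [(1,3), (2,3), (3,3), (3,2)]
arrival = 9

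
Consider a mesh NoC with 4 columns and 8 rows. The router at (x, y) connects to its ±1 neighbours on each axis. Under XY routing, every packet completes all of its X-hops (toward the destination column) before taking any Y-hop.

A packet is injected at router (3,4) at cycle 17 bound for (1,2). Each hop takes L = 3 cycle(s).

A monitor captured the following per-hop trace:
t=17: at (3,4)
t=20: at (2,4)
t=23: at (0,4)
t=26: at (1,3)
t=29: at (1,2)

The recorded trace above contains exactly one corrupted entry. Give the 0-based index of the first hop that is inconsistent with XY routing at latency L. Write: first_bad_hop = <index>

hop 1: step (-1,+0), +3 cyc — ok
hop 2: step (-2,+0), +3 cyc — BAD: non-unit step

first_bad_hop = 2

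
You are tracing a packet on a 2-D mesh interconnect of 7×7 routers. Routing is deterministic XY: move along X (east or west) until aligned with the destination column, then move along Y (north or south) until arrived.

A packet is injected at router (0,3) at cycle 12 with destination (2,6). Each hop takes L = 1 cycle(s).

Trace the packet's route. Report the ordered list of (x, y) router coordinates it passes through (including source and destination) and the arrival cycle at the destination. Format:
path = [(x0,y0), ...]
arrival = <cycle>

  0. router=(0,3) cycle=12 (inject)
  1. router=(1,3) cycle=13 dir=E
  2. router=(2,3) cycle=14 dir=E
  3. router=(2,4) cycle=15 dir=N
  4. router=(2,5) cycle=16 dir=N
  5. router=(2,6) cycle=17 dir=N

path = [(0,3), (1,3), (2,3), (2,4), (2,5), (2,6)]
arrival = 17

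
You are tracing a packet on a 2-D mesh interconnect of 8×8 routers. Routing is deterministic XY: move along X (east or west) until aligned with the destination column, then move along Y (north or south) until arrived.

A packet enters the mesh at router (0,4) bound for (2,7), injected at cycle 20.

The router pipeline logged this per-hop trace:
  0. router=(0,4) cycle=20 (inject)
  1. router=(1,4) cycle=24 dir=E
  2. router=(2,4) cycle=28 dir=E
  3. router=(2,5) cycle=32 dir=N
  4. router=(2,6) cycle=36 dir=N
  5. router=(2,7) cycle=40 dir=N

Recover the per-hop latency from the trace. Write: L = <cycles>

cyc[1] − cyc[0] = 24 − 20 = 4.
Per-hop latency L = Δcyc = 4.

L = 4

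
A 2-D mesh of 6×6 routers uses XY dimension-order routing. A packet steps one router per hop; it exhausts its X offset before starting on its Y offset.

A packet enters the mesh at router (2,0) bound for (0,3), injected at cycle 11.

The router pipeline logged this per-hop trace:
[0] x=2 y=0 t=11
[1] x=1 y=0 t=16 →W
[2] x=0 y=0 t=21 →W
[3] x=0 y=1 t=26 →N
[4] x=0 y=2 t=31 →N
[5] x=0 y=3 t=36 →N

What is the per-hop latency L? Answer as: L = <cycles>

Δcyc across hop 0→1: 16 − 11 = 5.
One hop costs L cycles, so L = 5.

L = 5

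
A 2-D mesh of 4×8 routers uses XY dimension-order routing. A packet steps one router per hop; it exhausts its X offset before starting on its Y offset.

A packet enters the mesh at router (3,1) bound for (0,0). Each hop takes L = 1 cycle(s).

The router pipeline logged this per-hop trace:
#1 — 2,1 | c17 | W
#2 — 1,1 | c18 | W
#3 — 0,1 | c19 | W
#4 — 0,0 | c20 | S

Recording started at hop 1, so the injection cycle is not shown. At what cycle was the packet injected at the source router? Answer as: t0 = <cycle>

t0 = 16

Hop 1 reached at cycle 17; hop k is at t0 + k·L.
Therefore t0 = 17 − L = 16.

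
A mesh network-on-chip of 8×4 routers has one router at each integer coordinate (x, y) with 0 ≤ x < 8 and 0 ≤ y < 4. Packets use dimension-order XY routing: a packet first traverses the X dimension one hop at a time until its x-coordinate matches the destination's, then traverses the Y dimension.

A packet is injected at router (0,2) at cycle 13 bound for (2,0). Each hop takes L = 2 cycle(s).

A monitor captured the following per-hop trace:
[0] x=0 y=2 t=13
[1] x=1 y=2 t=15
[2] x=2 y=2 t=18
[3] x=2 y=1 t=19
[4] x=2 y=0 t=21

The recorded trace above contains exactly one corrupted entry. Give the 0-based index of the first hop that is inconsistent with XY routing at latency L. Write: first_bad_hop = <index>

check 1→ d=(1,0) cyc+2: ok
check 2→ d=(1,0) cyc+3: BAD: Δcyc=3≠L

first_bad_hop = 2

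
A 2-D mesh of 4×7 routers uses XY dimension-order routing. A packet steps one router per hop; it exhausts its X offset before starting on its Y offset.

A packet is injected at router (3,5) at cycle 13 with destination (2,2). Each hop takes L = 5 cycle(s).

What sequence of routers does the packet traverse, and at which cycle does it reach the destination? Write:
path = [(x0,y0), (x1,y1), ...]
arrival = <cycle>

src (3,5)  cyc=13
W→(2,5)  cyc=18
S→(2,4)  cyc=23
S→(2,3)  cyc=28
S→(2,2)  cyc=33

path = [(3,5), (2,5), (2,4), (2,3), (2,2)]
arrival = 33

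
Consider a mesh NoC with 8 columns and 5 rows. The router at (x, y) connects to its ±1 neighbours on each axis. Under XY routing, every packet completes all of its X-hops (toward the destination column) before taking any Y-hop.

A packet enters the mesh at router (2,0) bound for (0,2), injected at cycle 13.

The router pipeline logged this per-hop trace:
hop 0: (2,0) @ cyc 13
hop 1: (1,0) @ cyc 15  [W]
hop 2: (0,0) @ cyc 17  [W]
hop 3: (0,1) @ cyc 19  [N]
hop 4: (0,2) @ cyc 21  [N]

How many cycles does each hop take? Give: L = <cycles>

L = 2

cyc[1] − cyc[0] = 15 − 13 = 2.
Per-hop latency L = Δcyc = 2.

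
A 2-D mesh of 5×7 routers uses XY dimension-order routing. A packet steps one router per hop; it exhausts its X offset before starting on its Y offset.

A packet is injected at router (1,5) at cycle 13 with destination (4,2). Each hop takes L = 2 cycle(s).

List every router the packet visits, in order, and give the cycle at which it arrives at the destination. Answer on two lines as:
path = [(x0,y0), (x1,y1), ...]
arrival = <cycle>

src (1,5)  cyc=13
E→(2,5)  cyc=15
E→(3,5)  cyc=17
E→(4,5)  cyc=19
S→(4,4)  cyc=21
S→(4,3)  cyc=23
S→(4,2)  cyc=25

path = [(1,5), (2,5), (3,5), (4,5), (4,4), (4,3), (4,2)]
arrival = 25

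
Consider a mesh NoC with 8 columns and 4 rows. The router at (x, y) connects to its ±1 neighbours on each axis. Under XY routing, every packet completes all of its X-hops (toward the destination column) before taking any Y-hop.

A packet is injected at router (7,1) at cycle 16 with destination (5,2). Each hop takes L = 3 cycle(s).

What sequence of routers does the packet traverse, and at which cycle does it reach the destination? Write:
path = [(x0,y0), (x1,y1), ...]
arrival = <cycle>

t=16: at (7,1)
t=19: at (6,1) after W
t=22: at (5,1) after W
t=25: at (5,2) after N

path = [(7,1), (6,1), (5,1), (5,2)]
arrival = 25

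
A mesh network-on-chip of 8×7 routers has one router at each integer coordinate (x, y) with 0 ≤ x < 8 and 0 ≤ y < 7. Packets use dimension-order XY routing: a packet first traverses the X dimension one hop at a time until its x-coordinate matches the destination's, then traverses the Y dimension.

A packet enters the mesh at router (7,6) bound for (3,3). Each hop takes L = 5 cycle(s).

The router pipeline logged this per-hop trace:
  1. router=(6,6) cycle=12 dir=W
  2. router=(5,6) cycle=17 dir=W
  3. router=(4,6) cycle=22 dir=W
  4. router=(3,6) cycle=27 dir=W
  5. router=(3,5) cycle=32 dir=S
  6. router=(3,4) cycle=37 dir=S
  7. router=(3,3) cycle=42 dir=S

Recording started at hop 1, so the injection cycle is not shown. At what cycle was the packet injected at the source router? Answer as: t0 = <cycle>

Hop 1 reached at cycle 12; hop k is at t0 + k·L.
So t0 = 12 − 1·5 = 7.

t0 = 7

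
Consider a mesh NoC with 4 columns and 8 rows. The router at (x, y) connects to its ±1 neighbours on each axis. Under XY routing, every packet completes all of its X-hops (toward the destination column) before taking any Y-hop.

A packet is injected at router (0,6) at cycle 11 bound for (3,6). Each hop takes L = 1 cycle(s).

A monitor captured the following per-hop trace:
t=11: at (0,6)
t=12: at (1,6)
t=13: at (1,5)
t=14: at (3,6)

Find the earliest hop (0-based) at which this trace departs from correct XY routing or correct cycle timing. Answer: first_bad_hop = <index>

[1] (+1,+0) / 1c ⇒ ok
[2] (+0,-1) / 1c ⇒ BAD: Y-move but x=1≠3

first_bad_hop = 2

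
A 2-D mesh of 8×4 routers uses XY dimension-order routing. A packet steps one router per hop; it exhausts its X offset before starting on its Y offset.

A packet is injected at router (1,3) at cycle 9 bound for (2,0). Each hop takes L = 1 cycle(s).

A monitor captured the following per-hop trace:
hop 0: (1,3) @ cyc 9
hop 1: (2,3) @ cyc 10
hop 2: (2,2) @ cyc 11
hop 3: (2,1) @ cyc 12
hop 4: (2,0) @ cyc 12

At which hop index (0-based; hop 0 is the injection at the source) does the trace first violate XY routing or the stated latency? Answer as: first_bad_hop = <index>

first_bad_hop = 4

  1: Δx=+1 Δy=+0 Δt=1 [ok]
  2: Δx=+0 Δy=-1 Δt=1 [ok]
  3: Δx=+0 Δy=-1 Δt=1 [ok]
  4: Δx=+0 Δy=-1 Δt=0 [BAD: Δcyc=0≠L]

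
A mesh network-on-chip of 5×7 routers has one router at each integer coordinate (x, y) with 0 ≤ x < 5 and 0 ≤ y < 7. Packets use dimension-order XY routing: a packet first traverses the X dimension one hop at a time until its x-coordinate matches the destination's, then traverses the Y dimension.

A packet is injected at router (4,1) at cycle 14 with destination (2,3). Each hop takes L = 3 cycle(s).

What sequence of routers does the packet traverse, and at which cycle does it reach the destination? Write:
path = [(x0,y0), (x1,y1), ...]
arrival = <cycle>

path = [(4,1), (3,1), (2,1), (2,2), (2,3)]
arrival = 26

src (4,1)  cyc=14
W→(3,1)  cyc=17
W→(2,1)  cyc=20
N→(2,2)  cyc=23
N→(2,3)  cyc=26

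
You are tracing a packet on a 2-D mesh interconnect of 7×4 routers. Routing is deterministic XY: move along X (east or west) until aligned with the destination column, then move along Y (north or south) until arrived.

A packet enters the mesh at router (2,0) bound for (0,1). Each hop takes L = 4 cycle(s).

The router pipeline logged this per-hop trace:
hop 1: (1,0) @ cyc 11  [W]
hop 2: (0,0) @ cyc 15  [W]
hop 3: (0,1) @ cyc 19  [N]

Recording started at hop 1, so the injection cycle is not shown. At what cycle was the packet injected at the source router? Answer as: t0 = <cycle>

At hop 1 the cycle is 11; in general cyc_k = t0 + kL.
So t0 = 11 − 1·4 = 7.

t0 = 7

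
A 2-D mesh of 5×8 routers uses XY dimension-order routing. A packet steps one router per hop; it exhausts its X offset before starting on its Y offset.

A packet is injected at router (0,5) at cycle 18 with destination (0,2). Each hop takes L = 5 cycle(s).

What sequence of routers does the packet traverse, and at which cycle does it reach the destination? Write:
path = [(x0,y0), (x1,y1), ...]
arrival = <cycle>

[0] x=0 y=5 t=18
[1] x=0 y=4 t=23 →S
[2] x=0 y=3 t=28 →S
[3] x=0 y=2 t=33 →S

path = [(0,5), (0,4), (0,3), (0,2)]
arrival = 33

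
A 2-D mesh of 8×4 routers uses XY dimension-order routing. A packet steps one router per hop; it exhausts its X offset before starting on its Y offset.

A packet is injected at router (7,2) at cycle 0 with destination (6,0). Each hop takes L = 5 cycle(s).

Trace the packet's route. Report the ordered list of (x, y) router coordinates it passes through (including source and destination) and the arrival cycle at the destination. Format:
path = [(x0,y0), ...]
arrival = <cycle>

path = [(7,2), (6,2), (6,1), (6,0)]
arrival = 15

src (7,2)  cyc=0
W→(6,2)  cyc=5
S→(6,1)  cyc=10
S→(6,0)  cyc=15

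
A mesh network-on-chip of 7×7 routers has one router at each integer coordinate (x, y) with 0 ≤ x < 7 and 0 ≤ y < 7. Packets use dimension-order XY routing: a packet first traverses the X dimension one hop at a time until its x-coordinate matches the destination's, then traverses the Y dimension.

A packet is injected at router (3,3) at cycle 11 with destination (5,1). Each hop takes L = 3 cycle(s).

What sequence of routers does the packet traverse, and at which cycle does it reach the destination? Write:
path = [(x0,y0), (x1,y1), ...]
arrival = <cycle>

path = [(3,3), (4,3), (5,3), (5,2), (5,1)]
arrival = 23

  0. router=(3,3) cycle=11 (inject)
  1. router=(4,3) cycle=14 dir=E
  2. router=(5,3) cycle=17 dir=E
  3. router=(5,2) cycle=20 dir=S
  4. router=(5,1) cycle=23 dir=S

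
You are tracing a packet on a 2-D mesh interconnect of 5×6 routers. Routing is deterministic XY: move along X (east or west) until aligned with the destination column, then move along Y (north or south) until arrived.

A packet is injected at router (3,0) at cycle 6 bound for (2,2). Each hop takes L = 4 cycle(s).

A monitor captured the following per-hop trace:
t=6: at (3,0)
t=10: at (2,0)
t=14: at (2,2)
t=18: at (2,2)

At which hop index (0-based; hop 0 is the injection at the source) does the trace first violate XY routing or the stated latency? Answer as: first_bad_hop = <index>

  1: Δx=-1 Δy=+0 Δt=4 [ok]
  2: Δx=+0 Δy=+2 Δt=4 [BAD: non-unit step]

first_bad_hop = 2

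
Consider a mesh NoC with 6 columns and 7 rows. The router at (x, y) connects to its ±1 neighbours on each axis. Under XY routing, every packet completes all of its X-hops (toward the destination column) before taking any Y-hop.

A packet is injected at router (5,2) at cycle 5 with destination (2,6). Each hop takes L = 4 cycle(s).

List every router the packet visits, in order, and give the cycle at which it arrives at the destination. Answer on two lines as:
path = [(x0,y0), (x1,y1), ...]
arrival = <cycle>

  0. router=(5,2) cycle=5 (inject)
  1. router=(4,2) cycle=9 dir=W
  2. router=(3,2) cycle=13 dir=W
  3. router=(2,2) cycle=17 dir=W
  4. router=(2,3) cycle=21 dir=N
  5. router=(2,4) cycle=25 dir=N
  6. router=(2,5) cycle=29 dir=N
  7. router=(2,6) cycle=33 dir=N

path = [(5,2), (4,2), (3,2), (2,2), (2,3), (2,4), (2,5), (2,6)]
arrival = 33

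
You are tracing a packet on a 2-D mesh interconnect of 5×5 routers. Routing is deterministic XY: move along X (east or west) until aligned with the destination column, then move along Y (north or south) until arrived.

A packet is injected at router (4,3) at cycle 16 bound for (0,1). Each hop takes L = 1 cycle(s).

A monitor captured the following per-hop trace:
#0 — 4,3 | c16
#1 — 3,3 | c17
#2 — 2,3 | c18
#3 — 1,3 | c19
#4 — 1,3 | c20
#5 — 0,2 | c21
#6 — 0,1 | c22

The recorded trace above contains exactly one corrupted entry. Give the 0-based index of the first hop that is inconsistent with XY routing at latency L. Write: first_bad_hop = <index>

first_bad_hop = 4

check 1→ d=(-1,0) cyc+1: ok
check 2→ d=(-1,0) cyc+1: ok
check 3→ d=(-1,0) cyc+1: ok
check 4→ d=(0,0) cyc+1: BAD: non-unit step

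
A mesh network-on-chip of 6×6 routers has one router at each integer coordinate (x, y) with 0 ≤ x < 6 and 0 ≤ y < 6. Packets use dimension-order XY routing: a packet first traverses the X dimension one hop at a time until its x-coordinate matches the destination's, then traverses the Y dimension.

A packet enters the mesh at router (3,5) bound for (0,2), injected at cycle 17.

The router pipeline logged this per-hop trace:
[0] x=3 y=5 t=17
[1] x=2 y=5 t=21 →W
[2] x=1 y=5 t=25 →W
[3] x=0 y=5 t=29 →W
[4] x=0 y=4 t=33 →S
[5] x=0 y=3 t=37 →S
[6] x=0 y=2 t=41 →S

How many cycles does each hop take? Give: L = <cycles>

L = 4

cyc[1] − cyc[0] = 21 − 17 = 4.
One hop costs L cycles, so L = 4.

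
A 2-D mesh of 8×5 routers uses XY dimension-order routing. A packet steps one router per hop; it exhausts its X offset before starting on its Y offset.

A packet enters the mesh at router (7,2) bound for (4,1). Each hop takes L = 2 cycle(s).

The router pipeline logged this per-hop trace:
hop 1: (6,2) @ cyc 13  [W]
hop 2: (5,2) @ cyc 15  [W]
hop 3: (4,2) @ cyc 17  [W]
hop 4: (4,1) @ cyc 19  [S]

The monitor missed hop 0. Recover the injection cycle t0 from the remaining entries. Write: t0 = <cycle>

t0 = 11

Hop 1 reached at cycle 13; hop k is at t0 + k·L.
So t0 = 13 − 1·2 = 11.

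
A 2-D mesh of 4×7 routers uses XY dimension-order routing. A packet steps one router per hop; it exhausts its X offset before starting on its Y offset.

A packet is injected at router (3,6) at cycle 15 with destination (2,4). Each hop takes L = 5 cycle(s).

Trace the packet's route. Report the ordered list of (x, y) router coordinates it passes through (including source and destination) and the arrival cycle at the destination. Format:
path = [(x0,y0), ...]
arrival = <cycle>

path = [(3,6), (2,6), (2,5), (2,4)]
arrival = 30

#0 — 3,6 | c15
#1 — 2,6 | c20 | W
#2 — 2,5 | c25 | S
#3 — 2,4 | c30 | S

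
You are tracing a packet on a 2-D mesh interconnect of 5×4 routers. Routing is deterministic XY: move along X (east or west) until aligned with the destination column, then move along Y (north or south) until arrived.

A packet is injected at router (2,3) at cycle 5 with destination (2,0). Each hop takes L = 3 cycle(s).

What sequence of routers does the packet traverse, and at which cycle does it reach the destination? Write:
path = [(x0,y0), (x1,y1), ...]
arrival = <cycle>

path = [(2,3), (2,2), (2,1), (2,0)]
arrival = 14

#0 — 2,3 | c5
#1 — 2,2 | c8 | S
#2 — 2,1 | c11 | S
#3 — 2,0 | c14 | S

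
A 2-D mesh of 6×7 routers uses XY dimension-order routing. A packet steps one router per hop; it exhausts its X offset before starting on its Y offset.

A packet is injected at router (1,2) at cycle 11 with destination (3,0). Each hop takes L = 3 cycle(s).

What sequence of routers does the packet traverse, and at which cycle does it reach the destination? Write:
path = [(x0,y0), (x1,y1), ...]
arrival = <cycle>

path = [(1,2), (2,2), (3,2), (3,1), (3,0)]
arrival = 23

src (1,2)  cyc=11
E→(2,2)  cyc=14
E→(3,2)  cyc=17
S→(3,1)  cyc=20
S→(3,0)  cyc=23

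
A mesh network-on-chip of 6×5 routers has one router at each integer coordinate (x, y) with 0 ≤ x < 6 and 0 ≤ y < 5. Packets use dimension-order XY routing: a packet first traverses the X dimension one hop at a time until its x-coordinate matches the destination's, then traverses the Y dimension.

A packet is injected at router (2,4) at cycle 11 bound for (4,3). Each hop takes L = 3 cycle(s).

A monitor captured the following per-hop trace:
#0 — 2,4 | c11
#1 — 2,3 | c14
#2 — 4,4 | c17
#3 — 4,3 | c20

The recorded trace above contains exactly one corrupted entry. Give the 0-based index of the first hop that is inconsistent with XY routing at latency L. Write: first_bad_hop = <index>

hop 1: step (+0,-1), +3 cyc — BAD: Y-move but x=2≠4

first_bad_hop = 1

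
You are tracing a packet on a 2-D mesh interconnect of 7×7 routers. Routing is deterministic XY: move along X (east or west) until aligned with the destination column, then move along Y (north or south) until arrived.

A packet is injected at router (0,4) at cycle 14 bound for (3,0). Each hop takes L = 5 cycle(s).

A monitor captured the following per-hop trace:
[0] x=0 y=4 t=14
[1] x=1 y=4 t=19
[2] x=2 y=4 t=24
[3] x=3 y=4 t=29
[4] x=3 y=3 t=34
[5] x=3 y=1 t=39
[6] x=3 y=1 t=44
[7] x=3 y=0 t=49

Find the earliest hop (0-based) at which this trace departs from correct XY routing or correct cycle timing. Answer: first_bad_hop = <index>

first_bad_hop = 5

check 1→ d=(1,0) cyc+5: ok
check 2→ d=(1,0) cyc+5: ok
check 3→ d=(1,0) cyc+5: ok
check 4→ d=(0,-1) cyc+5: ok
check 5→ d=(0,-2) cyc+5: BAD: non-unit step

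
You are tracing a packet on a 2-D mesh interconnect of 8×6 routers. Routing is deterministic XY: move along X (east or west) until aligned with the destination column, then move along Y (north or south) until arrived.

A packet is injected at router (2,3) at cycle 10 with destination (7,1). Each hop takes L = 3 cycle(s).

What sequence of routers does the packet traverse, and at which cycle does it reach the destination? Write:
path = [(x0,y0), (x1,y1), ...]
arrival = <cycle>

path = [(2,3), (3,3), (4,3), (5,3), (6,3), (7,3), (7,2), (7,1)]
arrival = 31

#0 — 2,3 | c10
#1 — 3,3 | c13 | E
#2 — 4,3 | c16 | E
#3 — 5,3 | c19 | E
#4 — 6,3 | c22 | E
#5 — 7,3 | c25 | E
#6 — 7,2 | c28 | S
#7 — 7,1 | c31 | S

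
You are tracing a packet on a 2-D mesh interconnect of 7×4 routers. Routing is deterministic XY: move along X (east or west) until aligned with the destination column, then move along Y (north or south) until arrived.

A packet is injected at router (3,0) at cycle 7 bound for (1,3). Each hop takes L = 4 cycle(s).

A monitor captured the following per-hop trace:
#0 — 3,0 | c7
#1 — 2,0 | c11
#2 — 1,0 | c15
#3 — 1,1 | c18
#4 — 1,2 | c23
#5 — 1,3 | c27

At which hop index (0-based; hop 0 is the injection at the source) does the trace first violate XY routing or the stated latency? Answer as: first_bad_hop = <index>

first_bad_hop = 3

[1] (-1,+0) / 4c ⇒ ok
[2] (-1,+0) / 4c ⇒ ok
[3] (+0,+1) / 3c ⇒ BAD: Δcyc=3≠L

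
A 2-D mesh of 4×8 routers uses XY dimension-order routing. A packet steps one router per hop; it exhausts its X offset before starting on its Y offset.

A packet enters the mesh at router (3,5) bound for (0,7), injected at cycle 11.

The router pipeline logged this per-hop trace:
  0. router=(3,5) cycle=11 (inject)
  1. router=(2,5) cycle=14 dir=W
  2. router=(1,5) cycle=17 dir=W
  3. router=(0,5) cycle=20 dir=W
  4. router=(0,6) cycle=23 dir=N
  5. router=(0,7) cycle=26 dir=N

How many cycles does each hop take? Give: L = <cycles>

L = 3

From hop 0 (11) to hop 1 (14): +3 cycles.
Each hop adds L, hence L = 3.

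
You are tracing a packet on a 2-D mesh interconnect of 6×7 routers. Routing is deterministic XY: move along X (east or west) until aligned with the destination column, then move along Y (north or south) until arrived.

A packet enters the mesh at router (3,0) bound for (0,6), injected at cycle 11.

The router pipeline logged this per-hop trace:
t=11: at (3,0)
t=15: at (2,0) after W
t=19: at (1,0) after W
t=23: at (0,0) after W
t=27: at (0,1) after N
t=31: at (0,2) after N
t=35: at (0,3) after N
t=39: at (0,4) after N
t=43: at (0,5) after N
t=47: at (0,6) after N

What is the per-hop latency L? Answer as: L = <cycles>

Δcyc across hop 0→1: 15 − 11 = 4.
One hop costs L cycles, so L = 4.

L = 4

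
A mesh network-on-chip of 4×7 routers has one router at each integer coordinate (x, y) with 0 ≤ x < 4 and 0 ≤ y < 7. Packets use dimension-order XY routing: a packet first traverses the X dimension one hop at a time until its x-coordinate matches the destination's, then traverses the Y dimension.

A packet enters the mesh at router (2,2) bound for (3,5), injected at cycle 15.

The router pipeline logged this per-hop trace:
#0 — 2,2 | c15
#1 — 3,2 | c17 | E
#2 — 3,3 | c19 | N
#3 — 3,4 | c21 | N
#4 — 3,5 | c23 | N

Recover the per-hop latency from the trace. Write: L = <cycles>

Δcyc across hop 0→1: 17 − 15 = 2.
One hop costs L cycles, so L = 2.

L = 2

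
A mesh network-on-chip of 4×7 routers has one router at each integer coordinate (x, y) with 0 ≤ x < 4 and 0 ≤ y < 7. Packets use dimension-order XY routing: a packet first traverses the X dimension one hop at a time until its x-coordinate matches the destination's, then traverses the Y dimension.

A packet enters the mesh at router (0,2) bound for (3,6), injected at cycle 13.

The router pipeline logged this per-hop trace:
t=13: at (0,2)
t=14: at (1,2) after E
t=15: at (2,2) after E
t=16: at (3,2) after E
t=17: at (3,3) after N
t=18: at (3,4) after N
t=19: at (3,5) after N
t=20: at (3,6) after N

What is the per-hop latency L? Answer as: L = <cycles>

From hop 0 (13) to hop 1 (14): +1 cycles.
That increment is L by definition: L = 1.

L = 1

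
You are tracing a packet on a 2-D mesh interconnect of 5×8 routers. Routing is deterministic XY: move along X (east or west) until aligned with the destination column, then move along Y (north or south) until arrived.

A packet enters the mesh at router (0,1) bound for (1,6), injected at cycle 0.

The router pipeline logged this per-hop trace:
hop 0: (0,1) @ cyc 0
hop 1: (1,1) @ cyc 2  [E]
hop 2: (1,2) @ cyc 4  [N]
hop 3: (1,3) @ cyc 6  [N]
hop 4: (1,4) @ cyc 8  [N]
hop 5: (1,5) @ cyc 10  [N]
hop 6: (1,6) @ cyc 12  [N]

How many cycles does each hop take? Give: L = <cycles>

L = 2

cyc[1] − cyc[0] = 2 − 0 = 2.
Per-hop latency L = Δcyc = 2.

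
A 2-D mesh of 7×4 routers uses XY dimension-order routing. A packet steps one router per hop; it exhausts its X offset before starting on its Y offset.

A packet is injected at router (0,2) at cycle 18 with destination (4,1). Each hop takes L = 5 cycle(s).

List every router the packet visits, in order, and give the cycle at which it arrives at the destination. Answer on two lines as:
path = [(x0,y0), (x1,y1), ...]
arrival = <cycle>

  0. router=(0,2) cycle=18 (inject)
  1. router=(1,2) cycle=23 dir=E
  2. router=(2,2) cycle=28 dir=E
  3. router=(3,2) cycle=33 dir=E
  4. router=(4,2) cycle=38 dir=E
  5. router=(4,1) cycle=43 dir=S

path = [(0,2), (1,2), (2,2), (3,2), (4,2), (4,1)]
arrival = 43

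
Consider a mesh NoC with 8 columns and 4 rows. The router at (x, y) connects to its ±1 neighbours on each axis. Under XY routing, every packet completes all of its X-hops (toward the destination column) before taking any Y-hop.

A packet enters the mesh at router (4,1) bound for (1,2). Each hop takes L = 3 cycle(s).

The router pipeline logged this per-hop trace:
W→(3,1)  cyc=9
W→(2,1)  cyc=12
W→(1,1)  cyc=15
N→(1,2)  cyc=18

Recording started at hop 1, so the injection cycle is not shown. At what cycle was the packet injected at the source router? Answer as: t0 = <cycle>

Hop 1 reached at cycle 9; hop k is at t0 + k·L.
So t0 = 9 − 1·3 = 6.

t0 = 6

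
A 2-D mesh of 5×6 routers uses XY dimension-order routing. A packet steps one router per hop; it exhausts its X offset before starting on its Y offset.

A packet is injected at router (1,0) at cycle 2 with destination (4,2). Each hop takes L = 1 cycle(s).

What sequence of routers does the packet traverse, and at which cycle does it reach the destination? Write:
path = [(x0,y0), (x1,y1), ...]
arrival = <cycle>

path = [(1,0), (2,0), (3,0), (4,0), (4,1), (4,2)]
arrival = 7

hop 0: (1,0) @ cyc 2
hop 1: (2,0) @ cyc 3  [E]
hop 2: (3,0) @ cyc 4  [E]
hop 3: (4,0) @ cyc 5  [E]
hop 4: (4,1) @ cyc 6  [N]
hop 5: (4,2) @ cyc 7  [N]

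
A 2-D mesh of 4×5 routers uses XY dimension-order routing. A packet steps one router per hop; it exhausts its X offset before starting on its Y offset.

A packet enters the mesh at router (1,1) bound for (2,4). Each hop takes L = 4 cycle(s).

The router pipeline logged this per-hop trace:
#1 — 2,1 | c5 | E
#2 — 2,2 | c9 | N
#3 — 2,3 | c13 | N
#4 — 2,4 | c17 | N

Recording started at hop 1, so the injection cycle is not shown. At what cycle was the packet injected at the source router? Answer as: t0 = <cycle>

cyc[1] = 5 and cyc[k] = t0 + k·L for every k.
t0 = cyc[1] − L = 5 − 4 = 1.

t0 = 1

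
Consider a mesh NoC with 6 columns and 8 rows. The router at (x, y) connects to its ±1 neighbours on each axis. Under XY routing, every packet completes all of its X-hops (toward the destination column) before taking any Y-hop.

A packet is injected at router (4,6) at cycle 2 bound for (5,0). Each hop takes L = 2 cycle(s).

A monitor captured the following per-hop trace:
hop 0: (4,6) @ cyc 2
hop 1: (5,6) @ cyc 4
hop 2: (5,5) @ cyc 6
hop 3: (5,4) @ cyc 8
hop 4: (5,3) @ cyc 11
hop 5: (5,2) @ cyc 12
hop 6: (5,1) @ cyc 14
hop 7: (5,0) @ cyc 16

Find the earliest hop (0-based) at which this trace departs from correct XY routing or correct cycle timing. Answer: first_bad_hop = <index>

hop 1: step (+1,+0), +2 cyc — ok
hop 2: step (+0,-1), +2 cyc — ok
hop 3: step (+0,-1), +2 cyc — ok
hop 4: step (+0,-1), +3 cyc — BAD: Δcyc=3≠L

first_bad_hop = 4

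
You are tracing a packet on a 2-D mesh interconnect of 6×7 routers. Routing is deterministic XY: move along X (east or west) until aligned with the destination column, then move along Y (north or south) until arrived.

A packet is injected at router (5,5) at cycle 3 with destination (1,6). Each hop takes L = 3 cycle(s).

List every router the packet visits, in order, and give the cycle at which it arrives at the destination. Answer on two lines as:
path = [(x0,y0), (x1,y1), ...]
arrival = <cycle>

[0] x=5 y=5 t=3
[1] x=4 y=5 t=6 →W
[2] x=3 y=5 t=9 →W
[3] x=2 y=5 t=12 →W
[4] x=1 y=5 t=15 →W
[5] x=1 y=6 t=18 →N

path = [(5,5), (4,5), (3,5), (2,5), (1,5), (1,6)]
arrival = 18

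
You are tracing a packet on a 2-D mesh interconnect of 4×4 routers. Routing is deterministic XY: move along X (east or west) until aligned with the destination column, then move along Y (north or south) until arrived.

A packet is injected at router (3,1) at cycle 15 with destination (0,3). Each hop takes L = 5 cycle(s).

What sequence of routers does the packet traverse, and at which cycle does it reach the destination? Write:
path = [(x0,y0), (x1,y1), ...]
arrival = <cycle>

  0. router=(3,1) cycle=15 (inject)
  1. router=(2,1) cycle=20 dir=W
  2. router=(1,1) cycle=25 dir=W
  3. router=(0,1) cycle=30 dir=W
  4. router=(0,2) cycle=35 dir=N
  5. router=(0,3) cycle=40 dir=N

path = [(3,1), (2,1), (1,1), (0,1), (0,2), (0,3)]
arrival = 40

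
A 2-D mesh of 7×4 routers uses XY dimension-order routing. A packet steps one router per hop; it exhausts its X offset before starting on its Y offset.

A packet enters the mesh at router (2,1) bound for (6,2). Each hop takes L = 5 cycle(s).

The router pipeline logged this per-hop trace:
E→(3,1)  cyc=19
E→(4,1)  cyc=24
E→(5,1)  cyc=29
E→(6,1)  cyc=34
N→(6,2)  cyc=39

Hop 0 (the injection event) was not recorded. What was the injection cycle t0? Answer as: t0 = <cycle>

The first recorded entry is hop 1 at cycle 19.
Therefore t0 = 19 − L = 14.

t0 = 14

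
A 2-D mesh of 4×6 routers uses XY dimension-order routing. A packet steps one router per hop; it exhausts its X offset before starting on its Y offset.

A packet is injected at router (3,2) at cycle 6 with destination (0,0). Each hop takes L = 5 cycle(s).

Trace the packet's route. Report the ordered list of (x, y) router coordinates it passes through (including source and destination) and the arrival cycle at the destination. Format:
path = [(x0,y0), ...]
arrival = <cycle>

path = [(3,2), (2,2), (1,2), (0,2), (0,1), (0,0)]
arrival = 31

  0. router=(3,2) cycle=6 (inject)
  1. router=(2,2) cycle=11 dir=W
  2. router=(1,2) cycle=16 dir=W
  3. router=(0,2) cycle=21 dir=W
  4. router=(0,1) cycle=26 dir=S
  5. router=(0,0) cycle=31 dir=S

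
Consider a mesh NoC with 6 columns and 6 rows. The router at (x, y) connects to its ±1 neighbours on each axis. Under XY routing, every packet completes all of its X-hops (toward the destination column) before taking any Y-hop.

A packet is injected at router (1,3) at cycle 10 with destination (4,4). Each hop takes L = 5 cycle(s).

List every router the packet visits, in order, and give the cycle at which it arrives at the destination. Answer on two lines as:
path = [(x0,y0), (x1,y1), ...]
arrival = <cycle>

path = [(1,3), (2,3), (3,3), (4,3), (4,4)]
arrival = 30

t=10: at (1,3)
t=15: at (2,3) after E
t=20: at (3,3) after E
t=25: at (4,3) after E
t=30: at (4,4) after N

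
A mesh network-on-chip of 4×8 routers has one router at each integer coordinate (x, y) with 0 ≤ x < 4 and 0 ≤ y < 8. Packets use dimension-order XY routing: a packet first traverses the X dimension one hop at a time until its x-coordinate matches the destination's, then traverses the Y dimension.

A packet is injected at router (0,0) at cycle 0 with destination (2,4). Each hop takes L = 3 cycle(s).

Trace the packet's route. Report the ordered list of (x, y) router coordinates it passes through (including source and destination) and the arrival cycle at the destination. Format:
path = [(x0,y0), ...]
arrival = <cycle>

path = [(0,0), (1,0), (2,0), (2,1), (2,2), (2,3), (2,4)]
arrival = 18

[0] x=0 y=0 t=0
[1] x=1 y=0 t=3 →E
[2] x=2 y=0 t=6 →E
[3] x=2 y=1 t=9 →N
[4] x=2 y=2 t=12 →N
[5] x=2 y=3 t=15 →N
[6] x=2 y=4 t=18 →N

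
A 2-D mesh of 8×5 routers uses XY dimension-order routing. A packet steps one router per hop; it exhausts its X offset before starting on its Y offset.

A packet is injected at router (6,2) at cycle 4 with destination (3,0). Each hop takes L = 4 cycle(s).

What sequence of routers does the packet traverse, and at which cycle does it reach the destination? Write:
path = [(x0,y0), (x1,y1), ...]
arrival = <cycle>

hop 0: (6,2) @ cyc 4
hop 1: (5,2) @ cyc 8  [W]
hop 2: (4,2) @ cyc 12  [W]
hop 3: (3,2) @ cyc 16  [W]
hop 4: (3,1) @ cyc 20  [S]
hop 5: (3,0) @ cyc 24  [S]

path = [(6,2), (5,2), (4,2), (3,2), (3,1), (3,0)]
arrival = 24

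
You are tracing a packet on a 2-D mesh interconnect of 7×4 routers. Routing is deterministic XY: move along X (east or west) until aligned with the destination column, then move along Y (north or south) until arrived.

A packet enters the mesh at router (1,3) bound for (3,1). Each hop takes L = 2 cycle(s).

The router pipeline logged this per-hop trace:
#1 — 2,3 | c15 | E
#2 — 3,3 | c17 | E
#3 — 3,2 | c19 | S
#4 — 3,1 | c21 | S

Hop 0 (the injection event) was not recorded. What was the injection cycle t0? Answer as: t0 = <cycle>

t0 = 13

cyc[1] = 15 and cyc[k] = t0 + k·L for every k.
Subtract one hop: t0 = 15 − 2 = 13.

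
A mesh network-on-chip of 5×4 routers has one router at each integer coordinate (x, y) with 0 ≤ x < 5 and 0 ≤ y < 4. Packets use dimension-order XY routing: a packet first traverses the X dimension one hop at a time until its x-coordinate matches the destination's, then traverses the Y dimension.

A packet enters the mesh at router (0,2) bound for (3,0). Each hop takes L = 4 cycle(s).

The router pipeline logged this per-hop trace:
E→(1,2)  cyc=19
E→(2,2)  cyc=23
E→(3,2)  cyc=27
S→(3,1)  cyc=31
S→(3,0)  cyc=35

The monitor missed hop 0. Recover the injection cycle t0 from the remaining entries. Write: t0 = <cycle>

cyc[1] = 19 and cyc[k] = t0 + k·L for every k.
t0 = cyc[1] − L = 19 − 4 = 15.

t0 = 15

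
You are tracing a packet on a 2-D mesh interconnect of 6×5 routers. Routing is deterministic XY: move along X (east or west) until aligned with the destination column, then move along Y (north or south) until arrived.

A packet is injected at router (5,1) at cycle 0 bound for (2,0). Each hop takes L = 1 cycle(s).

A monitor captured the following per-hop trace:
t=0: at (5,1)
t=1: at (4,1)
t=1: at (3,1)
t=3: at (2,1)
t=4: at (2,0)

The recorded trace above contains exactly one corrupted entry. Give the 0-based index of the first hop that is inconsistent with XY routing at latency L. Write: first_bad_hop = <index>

check 1→ d=(-1,0) cyc+1: ok
check 2→ d=(-1,0) cyc+0: BAD: Δcyc=0≠L

first_bad_hop = 2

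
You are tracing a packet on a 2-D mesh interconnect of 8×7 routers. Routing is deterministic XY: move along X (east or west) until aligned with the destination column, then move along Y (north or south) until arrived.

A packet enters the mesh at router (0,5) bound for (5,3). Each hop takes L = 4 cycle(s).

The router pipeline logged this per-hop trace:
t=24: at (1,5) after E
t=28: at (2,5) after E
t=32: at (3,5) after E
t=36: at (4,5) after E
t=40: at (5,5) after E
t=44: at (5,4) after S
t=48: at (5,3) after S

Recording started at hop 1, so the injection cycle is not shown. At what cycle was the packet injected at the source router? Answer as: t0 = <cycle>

t0 = 20

Hop 1 reached at cycle 24; hop k is at t0 + k·L.
So t0 = 24 − 1·4 = 20.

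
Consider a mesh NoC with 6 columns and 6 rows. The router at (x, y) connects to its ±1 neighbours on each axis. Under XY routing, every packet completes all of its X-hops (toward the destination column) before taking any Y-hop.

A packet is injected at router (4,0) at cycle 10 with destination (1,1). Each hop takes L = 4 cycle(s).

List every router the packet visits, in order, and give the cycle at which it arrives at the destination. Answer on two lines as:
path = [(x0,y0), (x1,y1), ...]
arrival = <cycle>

path = [(4,0), (3,0), (2,0), (1,0), (1,1)]
arrival = 26

src (4,0)  cyc=10
W→(3,0)  cyc=14
W→(2,0)  cyc=18
W→(1,0)  cyc=22
N→(1,1)  cyc=26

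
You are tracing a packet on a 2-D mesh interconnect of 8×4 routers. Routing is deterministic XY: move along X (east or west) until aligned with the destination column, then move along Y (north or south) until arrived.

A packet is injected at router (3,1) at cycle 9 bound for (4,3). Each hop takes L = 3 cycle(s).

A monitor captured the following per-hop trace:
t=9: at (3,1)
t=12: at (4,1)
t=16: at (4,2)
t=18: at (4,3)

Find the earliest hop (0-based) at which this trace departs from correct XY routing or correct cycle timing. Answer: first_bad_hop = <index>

[1] (+1,+0) / 3c ⇒ ok
[2] (+0,+1) / 4c ⇒ BAD: Δcyc=4≠L

first_bad_hop = 2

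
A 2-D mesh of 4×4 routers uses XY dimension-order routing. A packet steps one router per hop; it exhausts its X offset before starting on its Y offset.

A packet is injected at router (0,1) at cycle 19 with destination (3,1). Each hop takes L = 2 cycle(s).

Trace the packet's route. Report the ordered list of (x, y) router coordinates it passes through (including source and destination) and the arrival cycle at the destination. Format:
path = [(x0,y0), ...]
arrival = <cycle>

src (0,1)  cyc=19
E→(1,1)  cyc=21
E→(2,1)  cyc=23
E→(3,1)  cyc=25

path = [(0,1), (1,1), (2,1), (3,1)]
arrival = 25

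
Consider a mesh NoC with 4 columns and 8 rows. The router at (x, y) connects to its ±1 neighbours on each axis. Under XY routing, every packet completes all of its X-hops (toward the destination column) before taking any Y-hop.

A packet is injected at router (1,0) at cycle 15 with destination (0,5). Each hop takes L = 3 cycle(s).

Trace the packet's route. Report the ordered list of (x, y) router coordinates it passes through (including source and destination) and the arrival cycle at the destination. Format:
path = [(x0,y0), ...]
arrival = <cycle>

path = [(1,0), (0,0), (0,1), (0,2), (0,3), (0,4), (0,5)]
arrival = 33

[0] x=1 y=0 t=15
[1] x=0 y=0 t=18 →W
[2] x=0 y=1 t=21 →N
[3] x=0 y=2 t=24 →N
[4] x=0 y=3 t=27 →N
[5] x=0 y=4 t=30 →N
[6] x=0 y=5 t=33 →N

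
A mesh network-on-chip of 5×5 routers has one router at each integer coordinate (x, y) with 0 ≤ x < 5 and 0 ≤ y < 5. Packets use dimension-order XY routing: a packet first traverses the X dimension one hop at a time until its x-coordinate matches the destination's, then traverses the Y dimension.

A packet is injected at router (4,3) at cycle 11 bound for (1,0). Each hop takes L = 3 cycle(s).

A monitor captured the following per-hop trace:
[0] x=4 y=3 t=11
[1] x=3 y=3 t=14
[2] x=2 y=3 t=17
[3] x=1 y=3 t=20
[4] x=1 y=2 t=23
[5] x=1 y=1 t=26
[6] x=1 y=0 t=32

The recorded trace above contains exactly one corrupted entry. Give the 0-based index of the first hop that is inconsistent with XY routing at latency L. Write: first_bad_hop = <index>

[1] (-1,+0) / 3c ⇒ ok
[2] (-1,+0) / 3c ⇒ ok
[3] (-1,+0) / 3c ⇒ ok
[4] (+0,-1) / 3c ⇒ ok
[5] (+0,-1) / 3c ⇒ ok
[6] (+0,-1) / 6c ⇒ BAD: Δcyc=6≠L

first_bad_hop = 6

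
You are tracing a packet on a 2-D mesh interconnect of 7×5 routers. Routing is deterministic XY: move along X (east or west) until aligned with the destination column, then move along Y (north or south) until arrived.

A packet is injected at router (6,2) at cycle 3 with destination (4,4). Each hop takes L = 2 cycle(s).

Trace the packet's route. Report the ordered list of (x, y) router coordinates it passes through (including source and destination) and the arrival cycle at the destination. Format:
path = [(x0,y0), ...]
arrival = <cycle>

src (6,2)  cyc=3
W→(5,2)  cyc=5
W→(4,2)  cyc=7
N→(4,3)  cyc=9
N→(4,4)  cyc=11

path = [(6,2), (5,2), (4,2), (4,3), (4,4)]
arrival = 11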